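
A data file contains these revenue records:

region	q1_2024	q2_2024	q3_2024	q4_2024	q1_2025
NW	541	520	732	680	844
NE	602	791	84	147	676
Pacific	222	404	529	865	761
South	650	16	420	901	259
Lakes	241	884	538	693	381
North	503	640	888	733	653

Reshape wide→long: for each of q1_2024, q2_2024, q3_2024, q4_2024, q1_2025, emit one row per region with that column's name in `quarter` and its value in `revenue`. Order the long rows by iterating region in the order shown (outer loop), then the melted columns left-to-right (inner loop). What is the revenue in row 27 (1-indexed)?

30 rows total (6 × 5). Row 27: index ⌊(27-1)/5⌋ = 5 into region → North; (27-1) mod 5 = 1 into the melted columns → q2_2024.
So row 27 is (North, q2_2024, 640); revenue = 640.

640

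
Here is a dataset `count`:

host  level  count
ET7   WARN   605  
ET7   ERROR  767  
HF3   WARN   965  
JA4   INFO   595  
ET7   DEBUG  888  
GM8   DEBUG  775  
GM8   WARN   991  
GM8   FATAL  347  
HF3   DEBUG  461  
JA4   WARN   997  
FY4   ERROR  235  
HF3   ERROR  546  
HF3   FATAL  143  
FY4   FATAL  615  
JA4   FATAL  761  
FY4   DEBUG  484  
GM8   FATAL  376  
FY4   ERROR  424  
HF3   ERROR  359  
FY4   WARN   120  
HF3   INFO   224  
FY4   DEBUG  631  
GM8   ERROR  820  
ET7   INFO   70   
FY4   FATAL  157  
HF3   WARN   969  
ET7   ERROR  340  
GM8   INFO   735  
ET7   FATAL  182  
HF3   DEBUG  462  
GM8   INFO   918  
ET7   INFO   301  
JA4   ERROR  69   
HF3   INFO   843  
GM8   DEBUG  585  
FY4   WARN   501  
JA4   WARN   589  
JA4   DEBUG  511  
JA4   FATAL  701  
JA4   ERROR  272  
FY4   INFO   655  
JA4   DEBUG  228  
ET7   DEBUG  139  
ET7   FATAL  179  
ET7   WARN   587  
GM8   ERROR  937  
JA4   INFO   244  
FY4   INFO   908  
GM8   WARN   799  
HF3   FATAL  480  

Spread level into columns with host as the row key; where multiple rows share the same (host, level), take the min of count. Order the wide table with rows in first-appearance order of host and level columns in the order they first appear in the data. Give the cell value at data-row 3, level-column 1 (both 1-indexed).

With rows in first-appearance order of host, row 3 is host=JA4. level columns in first-appearance order: WARN, ERROR, INFO, DEBUG, FATAL; column 1 is WARN.
Long rows with host=JA4, level=WARN: min(997, 589) = 589.

589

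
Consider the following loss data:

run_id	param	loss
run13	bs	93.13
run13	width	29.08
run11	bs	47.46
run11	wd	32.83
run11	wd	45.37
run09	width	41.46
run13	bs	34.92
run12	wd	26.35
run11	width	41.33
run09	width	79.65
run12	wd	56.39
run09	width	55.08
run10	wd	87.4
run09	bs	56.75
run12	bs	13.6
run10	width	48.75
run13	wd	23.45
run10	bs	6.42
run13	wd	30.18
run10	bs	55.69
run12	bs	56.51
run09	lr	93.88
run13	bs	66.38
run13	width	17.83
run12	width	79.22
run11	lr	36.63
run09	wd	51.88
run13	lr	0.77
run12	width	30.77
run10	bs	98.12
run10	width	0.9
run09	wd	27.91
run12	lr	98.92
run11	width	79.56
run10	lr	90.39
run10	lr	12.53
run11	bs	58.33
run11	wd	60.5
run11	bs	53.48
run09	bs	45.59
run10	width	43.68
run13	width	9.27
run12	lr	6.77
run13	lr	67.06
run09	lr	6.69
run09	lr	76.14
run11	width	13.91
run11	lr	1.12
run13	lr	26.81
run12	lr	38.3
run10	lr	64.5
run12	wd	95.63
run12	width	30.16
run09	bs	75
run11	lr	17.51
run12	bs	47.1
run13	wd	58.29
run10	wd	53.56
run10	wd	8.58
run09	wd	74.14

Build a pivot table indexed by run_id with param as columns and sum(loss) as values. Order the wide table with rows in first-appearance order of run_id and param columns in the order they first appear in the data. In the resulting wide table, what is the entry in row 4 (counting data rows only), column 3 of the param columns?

With rows in first-appearance order of run_id, row 4 is run_id=run12. param columns in first-appearance order: bs, width, wd, lr; column 3 is wd.
Long rows with run_id=run12, param=wd: 26.35 + 56.39 + 95.63 = 178.37.

178.37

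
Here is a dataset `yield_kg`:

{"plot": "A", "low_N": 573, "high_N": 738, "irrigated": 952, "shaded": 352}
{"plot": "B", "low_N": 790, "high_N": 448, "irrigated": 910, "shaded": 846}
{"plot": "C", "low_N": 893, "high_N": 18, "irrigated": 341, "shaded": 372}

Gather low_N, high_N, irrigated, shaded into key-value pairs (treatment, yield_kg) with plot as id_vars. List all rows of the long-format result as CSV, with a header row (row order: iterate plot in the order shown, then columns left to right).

Each (plot, column) pair becomes one row: 3 × 4 = 12 rows.
For example, (A, low_N) → yield_kg=573.

plot,treatment,yield_kg
A,low_N,573
A,high_N,738
A,irrigated,952
A,shaded,352
B,low_N,790
B,high_N,448
B,irrigated,910
B,shaded,846
C,low_N,893
C,high_N,18
C,irrigated,341
C,shaded,372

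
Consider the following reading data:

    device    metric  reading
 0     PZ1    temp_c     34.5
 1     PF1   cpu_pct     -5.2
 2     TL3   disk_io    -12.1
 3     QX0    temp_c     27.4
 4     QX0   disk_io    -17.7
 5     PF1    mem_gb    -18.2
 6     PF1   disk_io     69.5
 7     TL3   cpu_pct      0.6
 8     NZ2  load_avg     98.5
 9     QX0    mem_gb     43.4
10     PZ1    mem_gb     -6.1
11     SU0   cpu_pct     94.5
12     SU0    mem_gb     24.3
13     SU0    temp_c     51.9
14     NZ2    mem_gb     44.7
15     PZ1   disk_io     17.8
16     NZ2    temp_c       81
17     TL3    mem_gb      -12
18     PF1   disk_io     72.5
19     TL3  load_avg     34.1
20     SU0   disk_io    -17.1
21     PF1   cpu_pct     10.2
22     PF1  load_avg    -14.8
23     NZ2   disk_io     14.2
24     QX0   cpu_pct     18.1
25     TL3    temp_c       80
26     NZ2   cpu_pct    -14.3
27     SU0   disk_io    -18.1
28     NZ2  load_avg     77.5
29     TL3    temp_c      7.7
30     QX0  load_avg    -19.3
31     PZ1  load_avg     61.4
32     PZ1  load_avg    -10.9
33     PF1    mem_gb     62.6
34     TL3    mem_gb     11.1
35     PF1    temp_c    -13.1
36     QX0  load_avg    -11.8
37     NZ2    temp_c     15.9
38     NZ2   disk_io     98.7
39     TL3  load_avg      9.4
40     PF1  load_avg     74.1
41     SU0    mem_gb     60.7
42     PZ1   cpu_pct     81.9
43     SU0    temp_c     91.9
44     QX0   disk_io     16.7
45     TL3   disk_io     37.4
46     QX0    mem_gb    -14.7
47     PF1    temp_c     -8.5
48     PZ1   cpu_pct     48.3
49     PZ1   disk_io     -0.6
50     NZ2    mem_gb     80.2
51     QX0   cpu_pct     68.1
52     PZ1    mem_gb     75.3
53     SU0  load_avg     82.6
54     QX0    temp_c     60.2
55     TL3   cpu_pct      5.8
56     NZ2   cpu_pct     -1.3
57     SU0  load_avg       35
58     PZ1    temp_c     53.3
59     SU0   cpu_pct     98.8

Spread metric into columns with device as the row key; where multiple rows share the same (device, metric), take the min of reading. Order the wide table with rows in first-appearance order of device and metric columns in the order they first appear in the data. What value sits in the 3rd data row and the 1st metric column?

With rows in first-appearance order of device, row 3 is device=TL3. metric columns in first-appearance order: temp_c, cpu_pct, disk_io, mem_gb, load_avg; column 1 is temp_c.
Long rows with device=TL3, metric=temp_c: min(80, 7.7) = 7.7.

7.7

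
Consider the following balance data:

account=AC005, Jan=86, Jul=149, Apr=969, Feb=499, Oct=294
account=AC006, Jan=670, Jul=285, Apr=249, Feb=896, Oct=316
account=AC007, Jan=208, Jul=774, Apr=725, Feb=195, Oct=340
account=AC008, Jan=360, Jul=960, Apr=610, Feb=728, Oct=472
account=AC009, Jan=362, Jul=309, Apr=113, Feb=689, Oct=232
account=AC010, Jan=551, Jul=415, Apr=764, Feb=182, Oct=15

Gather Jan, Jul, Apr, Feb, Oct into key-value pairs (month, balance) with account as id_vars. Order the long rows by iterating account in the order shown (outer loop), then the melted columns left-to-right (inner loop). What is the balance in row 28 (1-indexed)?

764

30 rows total (6 × 5). Row 28: index ⌊(28-1)/5⌋ = 5 into account → AC010; (28-1) mod 5 = 2 into the melted columns → Apr.
So row 28 is (AC010, Apr, 764); balance = 764.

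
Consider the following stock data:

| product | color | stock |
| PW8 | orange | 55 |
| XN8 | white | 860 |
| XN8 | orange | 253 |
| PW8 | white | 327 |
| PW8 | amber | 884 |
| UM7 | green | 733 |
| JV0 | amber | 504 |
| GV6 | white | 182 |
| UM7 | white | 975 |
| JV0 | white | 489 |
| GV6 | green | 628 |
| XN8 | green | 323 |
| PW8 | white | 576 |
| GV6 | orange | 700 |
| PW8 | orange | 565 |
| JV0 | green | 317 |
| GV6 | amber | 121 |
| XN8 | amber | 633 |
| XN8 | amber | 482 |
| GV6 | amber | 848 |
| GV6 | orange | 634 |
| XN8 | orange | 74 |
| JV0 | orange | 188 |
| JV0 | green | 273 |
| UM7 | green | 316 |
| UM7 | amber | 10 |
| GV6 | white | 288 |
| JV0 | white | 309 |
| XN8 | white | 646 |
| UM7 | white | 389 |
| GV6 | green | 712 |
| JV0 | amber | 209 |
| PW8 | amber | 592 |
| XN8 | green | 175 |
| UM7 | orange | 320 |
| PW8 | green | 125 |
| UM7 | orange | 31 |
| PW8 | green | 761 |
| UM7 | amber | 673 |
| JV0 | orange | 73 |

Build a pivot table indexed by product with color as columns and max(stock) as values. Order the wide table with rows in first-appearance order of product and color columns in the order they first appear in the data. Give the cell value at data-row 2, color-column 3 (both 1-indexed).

With rows in first-appearance order of product, row 2 is product=XN8. color columns in first-appearance order: orange, white, amber, green; column 3 is amber.
Long rows with product=XN8, color=amber: max(633, 482) = 633.

633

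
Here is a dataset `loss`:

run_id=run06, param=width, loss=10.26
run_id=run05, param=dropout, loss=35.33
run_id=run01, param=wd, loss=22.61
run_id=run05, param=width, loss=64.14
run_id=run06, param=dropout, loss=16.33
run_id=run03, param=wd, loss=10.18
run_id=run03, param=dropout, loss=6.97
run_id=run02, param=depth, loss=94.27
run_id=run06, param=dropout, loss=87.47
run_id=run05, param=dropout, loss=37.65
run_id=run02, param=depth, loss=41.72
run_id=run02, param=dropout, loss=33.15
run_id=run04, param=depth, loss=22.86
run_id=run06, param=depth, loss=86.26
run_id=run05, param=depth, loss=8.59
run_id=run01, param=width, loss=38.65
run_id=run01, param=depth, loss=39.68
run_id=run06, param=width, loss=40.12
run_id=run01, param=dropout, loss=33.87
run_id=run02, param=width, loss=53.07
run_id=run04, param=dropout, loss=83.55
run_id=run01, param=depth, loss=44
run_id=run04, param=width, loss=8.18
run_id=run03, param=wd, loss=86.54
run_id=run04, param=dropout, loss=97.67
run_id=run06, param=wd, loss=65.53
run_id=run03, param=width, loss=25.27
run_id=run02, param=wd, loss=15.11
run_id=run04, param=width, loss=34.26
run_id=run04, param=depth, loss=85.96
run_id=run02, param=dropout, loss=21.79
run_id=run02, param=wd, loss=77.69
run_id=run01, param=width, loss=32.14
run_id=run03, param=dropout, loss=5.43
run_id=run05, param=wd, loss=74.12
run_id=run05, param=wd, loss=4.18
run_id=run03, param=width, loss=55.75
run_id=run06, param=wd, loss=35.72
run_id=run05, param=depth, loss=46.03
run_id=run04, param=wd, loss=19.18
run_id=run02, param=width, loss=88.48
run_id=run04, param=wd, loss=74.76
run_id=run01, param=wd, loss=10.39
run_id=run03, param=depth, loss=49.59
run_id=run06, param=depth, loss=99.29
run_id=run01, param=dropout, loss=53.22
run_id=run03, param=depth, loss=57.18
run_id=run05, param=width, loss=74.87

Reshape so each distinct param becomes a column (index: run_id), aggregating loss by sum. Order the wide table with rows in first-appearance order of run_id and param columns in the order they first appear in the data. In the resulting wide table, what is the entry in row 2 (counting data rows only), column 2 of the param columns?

72.98

With rows in first-appearance order of run_id, row 2 is run_id=run05. param columns in first-appearance order: width, dropout, wd, depth; column 2 is dropout.
Long rows with run_id=run05, param=dropout: 35.33 + 37.65 = 72.98.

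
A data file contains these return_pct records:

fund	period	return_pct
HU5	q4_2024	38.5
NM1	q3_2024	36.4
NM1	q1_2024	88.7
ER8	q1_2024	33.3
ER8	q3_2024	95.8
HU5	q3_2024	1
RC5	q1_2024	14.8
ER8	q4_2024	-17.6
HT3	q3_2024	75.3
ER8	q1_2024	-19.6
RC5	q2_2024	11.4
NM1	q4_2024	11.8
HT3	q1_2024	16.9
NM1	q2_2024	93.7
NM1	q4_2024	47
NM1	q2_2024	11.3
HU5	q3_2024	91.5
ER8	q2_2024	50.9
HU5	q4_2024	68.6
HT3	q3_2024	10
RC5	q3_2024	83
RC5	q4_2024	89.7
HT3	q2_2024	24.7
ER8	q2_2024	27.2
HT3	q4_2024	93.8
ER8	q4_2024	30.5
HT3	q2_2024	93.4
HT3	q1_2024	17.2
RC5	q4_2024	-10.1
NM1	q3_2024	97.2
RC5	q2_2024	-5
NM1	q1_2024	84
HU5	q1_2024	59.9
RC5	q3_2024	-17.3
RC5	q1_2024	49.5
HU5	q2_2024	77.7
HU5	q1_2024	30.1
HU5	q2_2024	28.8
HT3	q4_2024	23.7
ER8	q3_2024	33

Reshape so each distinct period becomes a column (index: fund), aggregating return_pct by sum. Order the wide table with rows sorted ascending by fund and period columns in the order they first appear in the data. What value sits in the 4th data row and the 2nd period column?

133.6

With rows sorted ascending by fund, row 4 is fund=NM1. period columns in first-appearance order: q4_2024, q3_2024, q1_2024, q2_2024; column 2 is q3_2024.
Long rows with fund=NM1, period=q3_2024: 36.4 + 97.2 = 133.6.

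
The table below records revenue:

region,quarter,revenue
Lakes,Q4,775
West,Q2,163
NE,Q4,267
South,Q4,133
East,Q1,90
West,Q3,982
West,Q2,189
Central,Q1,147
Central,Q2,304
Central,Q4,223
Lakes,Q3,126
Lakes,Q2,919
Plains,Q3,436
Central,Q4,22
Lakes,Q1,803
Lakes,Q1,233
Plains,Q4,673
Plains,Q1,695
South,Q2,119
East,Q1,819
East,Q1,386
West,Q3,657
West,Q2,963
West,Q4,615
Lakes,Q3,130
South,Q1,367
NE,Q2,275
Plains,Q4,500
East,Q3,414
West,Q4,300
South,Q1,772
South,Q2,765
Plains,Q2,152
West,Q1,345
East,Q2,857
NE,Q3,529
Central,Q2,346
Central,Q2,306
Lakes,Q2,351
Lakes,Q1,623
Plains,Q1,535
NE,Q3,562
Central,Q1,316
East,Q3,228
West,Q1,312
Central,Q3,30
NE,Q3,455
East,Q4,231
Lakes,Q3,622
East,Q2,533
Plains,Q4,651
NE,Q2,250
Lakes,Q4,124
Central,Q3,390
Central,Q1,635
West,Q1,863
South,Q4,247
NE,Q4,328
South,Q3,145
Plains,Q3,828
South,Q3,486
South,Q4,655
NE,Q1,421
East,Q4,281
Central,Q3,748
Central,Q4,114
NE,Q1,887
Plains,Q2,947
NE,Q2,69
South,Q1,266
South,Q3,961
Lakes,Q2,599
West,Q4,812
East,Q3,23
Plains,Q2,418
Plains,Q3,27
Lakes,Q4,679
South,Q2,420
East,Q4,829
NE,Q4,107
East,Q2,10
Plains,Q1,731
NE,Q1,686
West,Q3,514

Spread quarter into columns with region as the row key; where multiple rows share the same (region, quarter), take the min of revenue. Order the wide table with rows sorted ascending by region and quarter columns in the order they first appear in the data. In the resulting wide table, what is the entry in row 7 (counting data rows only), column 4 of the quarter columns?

514

With rows sorted ascending by region, row 7 is region=West. quarter columns in first-appearance order: Q4, Q2, Q1, Q3; column 4 is Q3.
Long rows with region=West, quarter=Q3: min(982, 657, 514) = 514.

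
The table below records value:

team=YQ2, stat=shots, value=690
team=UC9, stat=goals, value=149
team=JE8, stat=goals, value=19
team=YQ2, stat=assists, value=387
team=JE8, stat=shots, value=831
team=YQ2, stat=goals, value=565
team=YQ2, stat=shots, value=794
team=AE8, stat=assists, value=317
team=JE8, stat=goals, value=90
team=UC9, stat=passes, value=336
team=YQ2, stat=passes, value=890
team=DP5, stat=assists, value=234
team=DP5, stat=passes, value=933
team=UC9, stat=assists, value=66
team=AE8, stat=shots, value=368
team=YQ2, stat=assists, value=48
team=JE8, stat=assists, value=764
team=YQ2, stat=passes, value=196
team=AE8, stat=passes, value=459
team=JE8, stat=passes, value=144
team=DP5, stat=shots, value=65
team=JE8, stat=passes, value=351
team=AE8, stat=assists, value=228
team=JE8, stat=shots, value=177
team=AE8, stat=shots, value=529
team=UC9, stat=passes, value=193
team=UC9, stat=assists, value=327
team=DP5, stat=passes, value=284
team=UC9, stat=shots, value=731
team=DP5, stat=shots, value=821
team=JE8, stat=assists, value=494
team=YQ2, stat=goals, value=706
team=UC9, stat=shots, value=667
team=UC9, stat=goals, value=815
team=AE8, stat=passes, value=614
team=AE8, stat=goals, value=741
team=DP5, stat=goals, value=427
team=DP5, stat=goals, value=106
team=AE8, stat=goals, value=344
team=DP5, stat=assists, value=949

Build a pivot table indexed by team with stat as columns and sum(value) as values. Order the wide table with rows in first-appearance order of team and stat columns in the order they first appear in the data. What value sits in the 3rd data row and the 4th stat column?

495

With rows in first-appearance order of team, row 3 is team=JE8. stat columns in first-appearance order: shots, goals, assists, passes; column 4 is passes.
Long rows with team=JE8, stat=passes: 144 + 351 = 495.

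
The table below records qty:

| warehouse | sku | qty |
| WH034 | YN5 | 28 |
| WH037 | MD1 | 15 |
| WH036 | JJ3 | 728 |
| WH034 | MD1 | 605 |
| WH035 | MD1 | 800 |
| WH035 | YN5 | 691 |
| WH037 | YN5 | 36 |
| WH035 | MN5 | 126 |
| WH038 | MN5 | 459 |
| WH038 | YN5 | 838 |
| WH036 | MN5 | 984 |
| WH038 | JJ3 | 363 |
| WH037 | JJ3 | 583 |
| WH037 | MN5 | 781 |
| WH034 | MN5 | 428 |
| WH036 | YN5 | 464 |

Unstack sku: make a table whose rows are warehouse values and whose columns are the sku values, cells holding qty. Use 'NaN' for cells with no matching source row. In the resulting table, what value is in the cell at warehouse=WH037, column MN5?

The long row with warehouse=WH037, sku=MN5 has qty=781.

781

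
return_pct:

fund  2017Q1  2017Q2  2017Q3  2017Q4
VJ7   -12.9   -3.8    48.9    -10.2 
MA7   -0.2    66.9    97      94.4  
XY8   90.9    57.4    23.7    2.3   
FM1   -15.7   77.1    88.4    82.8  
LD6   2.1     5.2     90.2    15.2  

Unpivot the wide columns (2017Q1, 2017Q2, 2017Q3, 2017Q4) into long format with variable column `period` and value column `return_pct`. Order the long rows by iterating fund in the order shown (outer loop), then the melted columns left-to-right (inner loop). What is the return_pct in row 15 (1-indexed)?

20 rows total (5 × 4). Row 15: index ⌊(15-1)/4⌋ = 3 into fund → FM1; (15-1) mod 4 = 2 into the melted columns → 2017Q3.
So row 15 is (FM1, 2017Q3, 88.4); return_pct = 88.4.

88.4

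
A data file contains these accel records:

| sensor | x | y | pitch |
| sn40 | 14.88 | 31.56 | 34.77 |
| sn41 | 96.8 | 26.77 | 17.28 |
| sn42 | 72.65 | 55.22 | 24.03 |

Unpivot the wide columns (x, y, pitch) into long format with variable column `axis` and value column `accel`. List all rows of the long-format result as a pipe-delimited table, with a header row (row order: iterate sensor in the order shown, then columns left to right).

| sensor | axis | accel |
| sn40 | x | 14.88 |
| sn40 | y | 31.56 |
| sn40 | pitch | 34.77 |
| sn41 | x | 96.8 |
| sn41 | y | 26.77 |
| sn41 | pitch | 17.28 |
| sn42 | x | 72.65 |
| sn42 | y | 55.22 |
| sn42 | pitch | 24.03 |

Each (sensor, column) pair becomes one row: 3 × 3 = 9 rows.
For example, (sn40, x) → accel=14.88.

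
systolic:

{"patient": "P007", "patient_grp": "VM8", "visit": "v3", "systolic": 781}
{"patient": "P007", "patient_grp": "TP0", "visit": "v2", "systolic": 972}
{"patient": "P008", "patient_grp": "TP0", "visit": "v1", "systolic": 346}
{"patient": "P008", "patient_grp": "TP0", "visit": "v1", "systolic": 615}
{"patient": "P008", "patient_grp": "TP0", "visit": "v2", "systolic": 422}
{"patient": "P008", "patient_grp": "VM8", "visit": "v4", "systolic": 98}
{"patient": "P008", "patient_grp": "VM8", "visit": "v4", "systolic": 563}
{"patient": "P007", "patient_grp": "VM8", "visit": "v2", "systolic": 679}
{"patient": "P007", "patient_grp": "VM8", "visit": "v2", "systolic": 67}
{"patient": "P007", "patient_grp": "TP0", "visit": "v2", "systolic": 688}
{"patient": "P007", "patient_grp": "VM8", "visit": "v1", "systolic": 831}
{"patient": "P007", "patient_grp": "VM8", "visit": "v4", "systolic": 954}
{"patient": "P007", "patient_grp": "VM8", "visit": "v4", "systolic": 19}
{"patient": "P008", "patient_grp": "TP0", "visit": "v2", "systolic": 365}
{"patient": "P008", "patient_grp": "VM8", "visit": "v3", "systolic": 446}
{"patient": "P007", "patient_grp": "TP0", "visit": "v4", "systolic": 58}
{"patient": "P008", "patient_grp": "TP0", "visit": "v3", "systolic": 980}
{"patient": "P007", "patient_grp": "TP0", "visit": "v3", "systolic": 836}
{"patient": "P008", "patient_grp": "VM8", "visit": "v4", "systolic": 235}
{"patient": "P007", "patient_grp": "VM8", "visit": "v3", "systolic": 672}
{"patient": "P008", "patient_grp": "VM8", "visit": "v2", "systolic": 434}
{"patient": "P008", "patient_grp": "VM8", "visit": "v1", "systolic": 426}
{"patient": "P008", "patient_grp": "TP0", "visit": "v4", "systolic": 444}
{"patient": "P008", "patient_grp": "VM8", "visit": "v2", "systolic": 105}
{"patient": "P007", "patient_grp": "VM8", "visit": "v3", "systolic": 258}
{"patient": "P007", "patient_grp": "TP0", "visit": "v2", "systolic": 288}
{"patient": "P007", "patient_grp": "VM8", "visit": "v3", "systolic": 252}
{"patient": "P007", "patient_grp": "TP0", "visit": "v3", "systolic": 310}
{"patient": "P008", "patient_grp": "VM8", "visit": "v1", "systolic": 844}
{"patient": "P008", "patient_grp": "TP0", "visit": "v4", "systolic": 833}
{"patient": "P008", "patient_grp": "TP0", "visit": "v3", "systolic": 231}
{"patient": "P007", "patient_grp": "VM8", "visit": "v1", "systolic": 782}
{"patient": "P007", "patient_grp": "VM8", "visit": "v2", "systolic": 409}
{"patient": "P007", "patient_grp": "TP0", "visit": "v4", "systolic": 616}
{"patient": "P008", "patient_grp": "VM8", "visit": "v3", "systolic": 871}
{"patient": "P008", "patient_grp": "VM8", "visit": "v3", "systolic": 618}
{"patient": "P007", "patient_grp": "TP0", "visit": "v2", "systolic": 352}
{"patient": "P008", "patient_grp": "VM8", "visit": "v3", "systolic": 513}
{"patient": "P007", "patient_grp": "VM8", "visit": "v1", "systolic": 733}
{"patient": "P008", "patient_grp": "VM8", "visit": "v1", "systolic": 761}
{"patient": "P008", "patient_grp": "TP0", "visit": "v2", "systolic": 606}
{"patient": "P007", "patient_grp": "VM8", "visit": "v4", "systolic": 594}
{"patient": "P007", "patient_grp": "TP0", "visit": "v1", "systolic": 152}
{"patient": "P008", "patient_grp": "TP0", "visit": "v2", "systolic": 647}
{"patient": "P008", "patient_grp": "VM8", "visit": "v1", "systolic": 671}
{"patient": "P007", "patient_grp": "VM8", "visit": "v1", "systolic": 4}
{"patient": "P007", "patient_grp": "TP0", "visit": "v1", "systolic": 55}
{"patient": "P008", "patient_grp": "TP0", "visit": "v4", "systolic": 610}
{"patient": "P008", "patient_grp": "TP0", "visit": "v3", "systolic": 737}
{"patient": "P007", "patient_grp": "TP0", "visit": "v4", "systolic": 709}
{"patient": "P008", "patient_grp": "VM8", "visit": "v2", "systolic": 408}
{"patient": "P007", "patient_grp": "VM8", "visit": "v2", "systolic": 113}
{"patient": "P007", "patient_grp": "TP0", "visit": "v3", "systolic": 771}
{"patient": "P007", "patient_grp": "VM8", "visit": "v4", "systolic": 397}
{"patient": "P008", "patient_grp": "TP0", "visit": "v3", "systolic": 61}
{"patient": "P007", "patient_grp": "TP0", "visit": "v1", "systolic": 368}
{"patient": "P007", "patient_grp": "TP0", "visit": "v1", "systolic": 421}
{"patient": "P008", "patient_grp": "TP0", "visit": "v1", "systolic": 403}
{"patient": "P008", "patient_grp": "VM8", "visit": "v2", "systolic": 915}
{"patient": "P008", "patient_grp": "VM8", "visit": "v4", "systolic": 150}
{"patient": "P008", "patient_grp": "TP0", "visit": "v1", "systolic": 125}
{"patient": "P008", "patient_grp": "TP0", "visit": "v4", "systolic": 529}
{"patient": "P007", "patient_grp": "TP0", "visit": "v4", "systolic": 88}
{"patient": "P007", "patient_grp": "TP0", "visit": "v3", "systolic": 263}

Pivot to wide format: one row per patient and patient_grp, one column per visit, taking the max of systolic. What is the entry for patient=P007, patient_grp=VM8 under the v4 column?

Rows with patient=P007, patient_grp=VM8 and visit=v4: systolic values are 954, 19, 594, 397.
max(954, 19, 594, 397) = 954.

954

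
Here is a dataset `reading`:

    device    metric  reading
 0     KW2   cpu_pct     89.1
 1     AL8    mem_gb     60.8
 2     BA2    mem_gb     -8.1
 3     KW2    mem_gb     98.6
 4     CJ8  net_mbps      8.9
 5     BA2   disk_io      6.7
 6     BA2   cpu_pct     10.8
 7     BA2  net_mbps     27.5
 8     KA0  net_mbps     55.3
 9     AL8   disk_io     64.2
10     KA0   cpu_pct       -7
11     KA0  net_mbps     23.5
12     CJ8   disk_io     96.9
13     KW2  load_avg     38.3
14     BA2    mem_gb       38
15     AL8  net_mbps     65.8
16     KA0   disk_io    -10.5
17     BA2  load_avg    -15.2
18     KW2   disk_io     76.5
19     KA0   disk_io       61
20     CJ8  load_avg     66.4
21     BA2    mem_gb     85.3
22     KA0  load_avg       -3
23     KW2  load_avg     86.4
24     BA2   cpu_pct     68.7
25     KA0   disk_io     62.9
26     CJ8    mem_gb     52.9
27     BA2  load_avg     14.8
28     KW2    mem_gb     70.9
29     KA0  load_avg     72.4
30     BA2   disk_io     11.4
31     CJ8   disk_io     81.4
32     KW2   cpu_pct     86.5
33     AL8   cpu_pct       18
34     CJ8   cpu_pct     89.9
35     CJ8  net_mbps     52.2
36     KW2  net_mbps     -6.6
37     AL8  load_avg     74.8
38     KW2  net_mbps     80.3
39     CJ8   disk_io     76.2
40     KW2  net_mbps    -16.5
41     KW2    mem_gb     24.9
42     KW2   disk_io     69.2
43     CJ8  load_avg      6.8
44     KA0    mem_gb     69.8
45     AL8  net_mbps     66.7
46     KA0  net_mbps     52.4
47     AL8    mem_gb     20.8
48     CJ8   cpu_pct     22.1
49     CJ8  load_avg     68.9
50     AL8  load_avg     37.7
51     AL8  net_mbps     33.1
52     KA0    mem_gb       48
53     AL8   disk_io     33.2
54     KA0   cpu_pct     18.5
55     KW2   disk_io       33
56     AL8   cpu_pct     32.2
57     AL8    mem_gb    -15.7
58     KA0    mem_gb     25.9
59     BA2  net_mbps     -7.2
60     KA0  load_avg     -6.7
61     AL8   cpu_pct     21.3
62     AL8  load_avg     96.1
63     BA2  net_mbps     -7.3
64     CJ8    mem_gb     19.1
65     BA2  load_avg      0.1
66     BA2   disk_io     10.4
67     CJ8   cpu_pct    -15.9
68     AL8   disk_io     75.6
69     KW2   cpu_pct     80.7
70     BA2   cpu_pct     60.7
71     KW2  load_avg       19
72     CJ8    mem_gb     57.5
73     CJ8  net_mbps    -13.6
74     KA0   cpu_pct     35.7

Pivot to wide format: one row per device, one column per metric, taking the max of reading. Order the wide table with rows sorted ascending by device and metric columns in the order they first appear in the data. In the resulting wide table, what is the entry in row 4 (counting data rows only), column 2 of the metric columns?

With rows sorted ascending by device, row 4 is device=KA0. metric columns in first-appearance order: cpu_pct, mem_gb, net_mbps, disk_io, load_avg; column 2 is mem_gb.
Long rows with device=KA0, metric=mem_gb: max(69.8, 48, 25.9) = 69.8.

69.8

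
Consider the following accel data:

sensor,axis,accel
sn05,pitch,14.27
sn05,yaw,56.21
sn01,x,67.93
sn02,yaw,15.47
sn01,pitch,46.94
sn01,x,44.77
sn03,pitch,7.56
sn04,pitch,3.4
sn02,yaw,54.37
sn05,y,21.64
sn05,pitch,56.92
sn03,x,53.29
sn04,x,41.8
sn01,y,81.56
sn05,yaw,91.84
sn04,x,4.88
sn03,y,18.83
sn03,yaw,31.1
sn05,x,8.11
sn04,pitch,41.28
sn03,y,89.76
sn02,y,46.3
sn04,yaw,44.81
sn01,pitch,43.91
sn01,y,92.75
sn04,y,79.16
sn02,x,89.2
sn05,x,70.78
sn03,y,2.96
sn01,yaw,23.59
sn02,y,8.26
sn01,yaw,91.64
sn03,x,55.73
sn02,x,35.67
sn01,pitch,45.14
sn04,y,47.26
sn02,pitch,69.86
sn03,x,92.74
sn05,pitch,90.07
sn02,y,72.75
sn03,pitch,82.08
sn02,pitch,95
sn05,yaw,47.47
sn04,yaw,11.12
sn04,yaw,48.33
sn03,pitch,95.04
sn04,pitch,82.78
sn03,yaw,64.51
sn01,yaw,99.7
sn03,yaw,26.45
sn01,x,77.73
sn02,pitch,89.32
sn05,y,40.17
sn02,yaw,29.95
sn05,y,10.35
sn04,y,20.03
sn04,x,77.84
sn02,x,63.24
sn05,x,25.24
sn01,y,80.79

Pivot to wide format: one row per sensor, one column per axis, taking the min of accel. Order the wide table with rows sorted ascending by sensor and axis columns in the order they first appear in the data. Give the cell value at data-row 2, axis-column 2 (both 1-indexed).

15.47

With rows sorted ascending by sensor, row 2 is sensor=sn02. axis columns in first-appearance order: pitch, yaw, x, y; column 2 is yaw.
Long rows with sensor=sn02, axis=yaw: min(15.47, 54.37, 29.95) = 15.47.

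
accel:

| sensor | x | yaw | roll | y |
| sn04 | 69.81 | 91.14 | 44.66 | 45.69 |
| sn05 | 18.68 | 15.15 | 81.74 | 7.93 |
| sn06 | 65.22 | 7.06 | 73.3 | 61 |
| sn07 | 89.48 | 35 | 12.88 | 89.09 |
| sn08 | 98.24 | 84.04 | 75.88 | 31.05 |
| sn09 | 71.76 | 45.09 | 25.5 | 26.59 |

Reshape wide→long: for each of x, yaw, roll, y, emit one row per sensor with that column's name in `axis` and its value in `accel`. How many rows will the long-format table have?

6 sensor values × 4 melted columns = 24 rows.

24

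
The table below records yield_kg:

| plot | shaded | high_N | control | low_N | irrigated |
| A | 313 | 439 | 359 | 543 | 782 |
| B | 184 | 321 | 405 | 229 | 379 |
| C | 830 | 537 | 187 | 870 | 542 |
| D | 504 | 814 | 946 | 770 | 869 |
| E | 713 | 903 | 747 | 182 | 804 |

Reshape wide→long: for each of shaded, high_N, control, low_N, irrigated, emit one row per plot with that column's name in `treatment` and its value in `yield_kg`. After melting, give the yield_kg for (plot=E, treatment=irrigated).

Unpivoting turns each (plot, wide-column) pair into one long row.
The wide cell at row E, column irrigated holds 804, so the long row (E, irrigated) has yield_kg=804.

804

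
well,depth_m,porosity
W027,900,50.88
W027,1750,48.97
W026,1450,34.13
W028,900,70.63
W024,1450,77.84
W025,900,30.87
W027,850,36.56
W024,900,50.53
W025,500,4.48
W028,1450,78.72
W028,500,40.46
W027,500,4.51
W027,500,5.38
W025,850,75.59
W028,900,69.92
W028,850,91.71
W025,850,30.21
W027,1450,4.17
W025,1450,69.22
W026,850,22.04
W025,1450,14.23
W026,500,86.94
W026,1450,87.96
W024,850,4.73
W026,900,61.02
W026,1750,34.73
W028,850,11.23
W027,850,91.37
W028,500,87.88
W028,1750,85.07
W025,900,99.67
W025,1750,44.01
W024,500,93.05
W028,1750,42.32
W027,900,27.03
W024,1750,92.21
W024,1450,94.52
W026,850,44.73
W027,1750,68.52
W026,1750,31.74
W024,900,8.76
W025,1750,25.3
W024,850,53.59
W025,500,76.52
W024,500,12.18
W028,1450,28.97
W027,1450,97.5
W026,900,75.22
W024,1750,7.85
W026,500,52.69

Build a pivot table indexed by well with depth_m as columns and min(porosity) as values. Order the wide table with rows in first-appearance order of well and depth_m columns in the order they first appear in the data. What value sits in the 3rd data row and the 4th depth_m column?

With rows in first-appearance order of well, row 3 is well=W028. depth_m columns in first-appearance order: 900, 1750, 1450, 850, 500; column 4 is 850.
Long rows with well=W028, depth_m=850: min(91.71, 11.23) = 11.23.

11.23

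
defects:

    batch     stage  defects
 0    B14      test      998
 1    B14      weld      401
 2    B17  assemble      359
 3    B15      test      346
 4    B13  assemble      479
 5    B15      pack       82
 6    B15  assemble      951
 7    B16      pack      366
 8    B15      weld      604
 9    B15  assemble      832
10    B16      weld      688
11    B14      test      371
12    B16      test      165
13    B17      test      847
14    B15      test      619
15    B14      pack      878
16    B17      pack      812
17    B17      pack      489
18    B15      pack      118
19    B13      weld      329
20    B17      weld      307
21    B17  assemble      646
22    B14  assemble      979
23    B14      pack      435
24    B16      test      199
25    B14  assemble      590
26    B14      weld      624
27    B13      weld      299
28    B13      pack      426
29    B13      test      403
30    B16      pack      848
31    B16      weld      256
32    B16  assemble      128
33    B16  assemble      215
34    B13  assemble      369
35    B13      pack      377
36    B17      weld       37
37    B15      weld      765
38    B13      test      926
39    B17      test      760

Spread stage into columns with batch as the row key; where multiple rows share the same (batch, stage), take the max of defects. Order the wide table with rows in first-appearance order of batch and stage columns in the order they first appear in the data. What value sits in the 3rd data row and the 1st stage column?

With rows in first-appearance order of batch, row 3 is batch=B15. stage columns in first-appearance order: test, weld, assemble, pack; column 1 is test.
Long rows with batch=B15, stage=test: max(346, 619) = 619.

619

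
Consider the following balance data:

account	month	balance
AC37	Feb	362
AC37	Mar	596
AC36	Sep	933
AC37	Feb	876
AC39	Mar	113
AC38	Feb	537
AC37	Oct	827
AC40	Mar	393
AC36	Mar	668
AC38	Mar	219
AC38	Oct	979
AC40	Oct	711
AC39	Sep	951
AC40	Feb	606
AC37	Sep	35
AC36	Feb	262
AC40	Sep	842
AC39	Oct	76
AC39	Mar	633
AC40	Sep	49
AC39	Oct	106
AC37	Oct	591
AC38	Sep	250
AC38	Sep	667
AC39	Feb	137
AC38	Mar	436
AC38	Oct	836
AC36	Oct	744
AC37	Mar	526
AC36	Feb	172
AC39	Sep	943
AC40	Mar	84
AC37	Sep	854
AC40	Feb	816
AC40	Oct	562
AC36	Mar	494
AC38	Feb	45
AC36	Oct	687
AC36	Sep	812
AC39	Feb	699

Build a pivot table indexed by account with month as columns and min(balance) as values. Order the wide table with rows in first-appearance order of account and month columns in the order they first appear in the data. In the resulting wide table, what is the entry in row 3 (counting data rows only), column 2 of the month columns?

With rows in first-appearance order of account, row 3 is account=AC39. month columns in first-appearance order: Feb, Mar, Sep, Oct; column 2 is Mar.
Long rows with account=AC39, month=Mar: min(113, 633) = 113.

113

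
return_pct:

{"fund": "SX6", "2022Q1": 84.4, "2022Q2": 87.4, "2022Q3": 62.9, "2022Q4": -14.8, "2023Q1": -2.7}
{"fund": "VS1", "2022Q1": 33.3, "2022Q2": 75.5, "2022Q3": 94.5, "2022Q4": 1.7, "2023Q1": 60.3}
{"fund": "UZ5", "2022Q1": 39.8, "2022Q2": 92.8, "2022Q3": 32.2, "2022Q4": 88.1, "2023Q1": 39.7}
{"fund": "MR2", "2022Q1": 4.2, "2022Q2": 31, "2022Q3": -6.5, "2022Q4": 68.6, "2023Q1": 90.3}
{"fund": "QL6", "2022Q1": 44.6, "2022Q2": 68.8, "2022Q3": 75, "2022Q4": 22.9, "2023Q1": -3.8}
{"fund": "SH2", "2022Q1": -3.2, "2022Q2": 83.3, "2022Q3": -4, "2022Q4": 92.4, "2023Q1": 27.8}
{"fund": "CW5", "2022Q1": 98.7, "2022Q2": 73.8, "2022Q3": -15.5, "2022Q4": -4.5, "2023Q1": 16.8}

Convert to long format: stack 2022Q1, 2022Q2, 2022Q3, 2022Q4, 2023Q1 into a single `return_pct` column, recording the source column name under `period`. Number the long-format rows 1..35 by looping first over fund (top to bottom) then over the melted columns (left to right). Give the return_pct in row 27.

35 rows total (7 × 5). Row 27: index ⌊(27-1)/5⌋ = 5 into fund → SH2; (27-1) mod 5 = 1 into the melted columns → 2022Q2.
So row 27 is (SH2, 2022Q2, 83.3); return_pct = 83.3.

83.3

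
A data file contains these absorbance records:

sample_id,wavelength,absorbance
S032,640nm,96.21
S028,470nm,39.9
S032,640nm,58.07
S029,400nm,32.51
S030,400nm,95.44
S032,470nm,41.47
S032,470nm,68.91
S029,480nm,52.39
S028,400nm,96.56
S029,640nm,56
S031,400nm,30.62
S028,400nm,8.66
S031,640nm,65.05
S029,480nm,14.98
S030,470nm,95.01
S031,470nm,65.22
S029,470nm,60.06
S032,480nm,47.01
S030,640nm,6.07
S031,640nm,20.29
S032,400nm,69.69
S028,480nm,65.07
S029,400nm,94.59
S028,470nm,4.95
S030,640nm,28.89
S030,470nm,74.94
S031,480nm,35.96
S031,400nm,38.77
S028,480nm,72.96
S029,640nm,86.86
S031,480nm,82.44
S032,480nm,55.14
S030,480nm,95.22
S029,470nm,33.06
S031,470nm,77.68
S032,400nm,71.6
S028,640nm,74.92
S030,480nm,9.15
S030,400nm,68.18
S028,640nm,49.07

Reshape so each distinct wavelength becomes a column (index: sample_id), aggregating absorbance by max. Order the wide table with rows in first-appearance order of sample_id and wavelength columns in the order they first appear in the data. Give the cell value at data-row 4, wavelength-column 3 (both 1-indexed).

With rows in first-appearance order of sample_id, row 4 is sample_id=S030. wavelength columns in first-appearance order: 640nm, 470nm, 400nm, 480nm; column 3 is 400nm.
Long rows with sample_id=S030, wavelength=400nm: max(95.44, 68.18) = 95.44.

95.44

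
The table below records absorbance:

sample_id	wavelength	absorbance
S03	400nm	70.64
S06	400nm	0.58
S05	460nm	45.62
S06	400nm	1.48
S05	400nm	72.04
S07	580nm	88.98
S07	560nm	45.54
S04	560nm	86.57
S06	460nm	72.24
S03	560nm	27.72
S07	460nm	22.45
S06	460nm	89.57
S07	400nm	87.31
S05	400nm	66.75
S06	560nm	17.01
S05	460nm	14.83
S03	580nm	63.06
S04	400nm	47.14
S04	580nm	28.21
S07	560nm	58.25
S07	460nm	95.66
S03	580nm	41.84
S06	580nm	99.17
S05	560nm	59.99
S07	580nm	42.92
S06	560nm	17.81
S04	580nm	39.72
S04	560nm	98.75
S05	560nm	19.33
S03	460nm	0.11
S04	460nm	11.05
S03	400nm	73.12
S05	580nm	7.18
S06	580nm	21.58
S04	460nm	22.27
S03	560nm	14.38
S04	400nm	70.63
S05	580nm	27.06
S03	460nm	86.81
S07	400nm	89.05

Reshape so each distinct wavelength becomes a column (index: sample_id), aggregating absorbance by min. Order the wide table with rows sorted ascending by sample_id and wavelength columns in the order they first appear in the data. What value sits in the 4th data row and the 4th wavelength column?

With rows sorted ascending by sample_id, row 4 is sample_id=S06. wavelength columns in first-appearance order: 400nm, 460nm, 580nm, 560nm; column 4 is 560nm.
Long rows with sample_id=S06, wavelength=560nm: min(17.01, 17.81) = 17.01.

17.01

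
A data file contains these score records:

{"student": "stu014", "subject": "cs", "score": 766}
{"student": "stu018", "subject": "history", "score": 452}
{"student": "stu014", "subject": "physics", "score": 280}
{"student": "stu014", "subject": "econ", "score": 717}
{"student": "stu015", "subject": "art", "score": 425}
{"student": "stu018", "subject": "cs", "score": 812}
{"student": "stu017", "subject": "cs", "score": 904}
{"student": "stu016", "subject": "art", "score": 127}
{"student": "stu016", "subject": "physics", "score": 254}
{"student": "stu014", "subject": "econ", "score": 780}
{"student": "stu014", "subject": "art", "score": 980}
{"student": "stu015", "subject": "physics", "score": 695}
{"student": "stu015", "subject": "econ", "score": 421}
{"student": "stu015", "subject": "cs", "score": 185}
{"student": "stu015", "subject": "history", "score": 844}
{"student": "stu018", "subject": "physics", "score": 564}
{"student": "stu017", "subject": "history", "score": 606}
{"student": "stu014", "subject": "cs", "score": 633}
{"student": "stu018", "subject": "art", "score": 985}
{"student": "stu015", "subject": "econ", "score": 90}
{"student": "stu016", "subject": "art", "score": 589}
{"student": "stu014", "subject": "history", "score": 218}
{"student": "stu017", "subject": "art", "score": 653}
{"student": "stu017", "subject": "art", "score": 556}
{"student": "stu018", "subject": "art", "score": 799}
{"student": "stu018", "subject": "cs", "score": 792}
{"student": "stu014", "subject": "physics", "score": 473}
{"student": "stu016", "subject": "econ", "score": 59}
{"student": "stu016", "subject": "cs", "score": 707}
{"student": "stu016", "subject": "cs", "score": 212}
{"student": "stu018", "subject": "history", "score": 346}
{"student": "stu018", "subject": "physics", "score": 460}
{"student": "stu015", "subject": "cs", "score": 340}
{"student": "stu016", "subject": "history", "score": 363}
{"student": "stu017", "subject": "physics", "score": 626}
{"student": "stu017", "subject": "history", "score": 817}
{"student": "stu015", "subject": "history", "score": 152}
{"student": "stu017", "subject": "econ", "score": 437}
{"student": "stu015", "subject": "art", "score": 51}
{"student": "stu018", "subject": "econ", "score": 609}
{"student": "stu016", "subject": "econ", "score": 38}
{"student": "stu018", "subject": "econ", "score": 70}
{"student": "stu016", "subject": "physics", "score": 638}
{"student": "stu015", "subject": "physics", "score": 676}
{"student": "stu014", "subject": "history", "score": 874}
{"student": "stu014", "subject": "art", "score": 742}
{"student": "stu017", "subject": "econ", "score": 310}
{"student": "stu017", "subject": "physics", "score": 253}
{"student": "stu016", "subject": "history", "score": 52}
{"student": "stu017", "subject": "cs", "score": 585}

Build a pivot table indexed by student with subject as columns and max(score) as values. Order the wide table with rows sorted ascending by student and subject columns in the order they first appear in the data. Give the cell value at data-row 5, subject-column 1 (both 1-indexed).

With rows sorted ascending by student, row 5 is student=stu018. subject columns in first-appearance order: cs, history, physics, econ, art; column 1 is cs.
Long rows with student=stu018, subject=cs: max(812, 792) = 812.

812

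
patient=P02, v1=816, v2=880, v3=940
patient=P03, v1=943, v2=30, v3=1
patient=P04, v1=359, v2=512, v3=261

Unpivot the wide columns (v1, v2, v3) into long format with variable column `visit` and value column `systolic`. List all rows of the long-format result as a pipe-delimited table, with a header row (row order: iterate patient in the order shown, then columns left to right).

Each (patient, column) pair becomes one row: 3 × 3 = 9 rows.
For example, (P02, v1) → systolic=816.

| patient | visit | systolic |
| P02 | v1 | 816 |
| P02 | v2 | 880 |
| P02 | v3 | 940 |
| P03 | v1 | 943 |
| P03 | v2 | 30 |
| P03 | v3 | 1 |
| P04 | v1 | 359 |
| P04 | v2 | 512 |
| P04 | v3 | 261 |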